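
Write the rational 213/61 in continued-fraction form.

[3; 2, 30]

Run the Euclidean algorithm on 213 and 61; the successive quotients are the partial quotients a_0, a_1, ... (each step inverts the fractional part left over by the previous one):
  213 = 3*61 + 30, so a_0 = 3.
  61 = 2*30 + 1, so a_1 = 2.
  30 = 30*1 + 0, so a_2 = 30.
The remainder reaches 0 after 3 divisions, so the expansion has 3 partial quotients, read off in order.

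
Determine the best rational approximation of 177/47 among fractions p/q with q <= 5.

15/4

Expand x = 177/47 as a continued fraction with the Euclidean algorithm:
  177 = 3*47 + 36, so a_0 = 3.
  47 = 1*36 + 11, so a_1 = 1.
  36 = 3*11 + 3, so a_2 = 3.
  11 = 3*3 + 2, so a_3 = 3.
  3 = 1*2 + 1, so a_4 = 1.
  2 = 2*1 + 0, so a_5 = 2.
so x = [3; 1, 3, 3, 1, 2].
Convergents (p_i = a_i*p_{i-1} + p_{i-2}, q_i = a_i*q_{i-1} + q_{i-2} with p_{-2}=0, p_{-1}=1, q_{-2}=1, q_{-1}=0), until the denominator exceeds 5:
  i=0: a_0=3, p_0 = 3*1 + 0 = 3, q_0 = 3*0 + 1 = 1.
  i=1: a_1=1, p_1 = 1*3 + 1 = 4, q_1 = 1*1 + 0 = 1.
  i=2: a_2=3, p_2 = 3*4 + 3 = 15, q_2 = 3*1 + 1 = 4.
  i=3: a_3=3, p_3 = 3*15 + 4 = 49, q_3 = 3*4 + 1 = 13.
q_3 = 13 > 5, so the last convergent with denominator <= 5 is p_2/q_2 = 15/4.
The closest fraction with denominator <= 5 is either p_2/q_2 or the intermediate fraction (k*p_2 + p_1)/(k*q_2 + q_1) with the largest k >= 1 whose denominator stays <= 5; these approach x as k grows, and every other convergent or intermediate fraction in range is farther away.
Largest k: floor((5 - q_1)/q_2) = floor((5 - 1)/4) = 1.
That gives (1*15 + 4)/(1*4 + 1) = 19/5.
Compare the errors: |x - 15/4| = |177*4 - 15*47|/(47*4) = 3/188, and |x - 19/5| = |177*5 - 19*47|/(47*5) = 8/235.
Cross-multiplying, 3*235 = 705 < 1504 = 8*188, so 3/188 is smaller: the convergent 15/4 is closer to x than 19/5.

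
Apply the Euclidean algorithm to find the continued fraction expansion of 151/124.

[1; 4, 1, 1, 2, 5]

Run the Euclidean algorithm on 151 and 124; the successive quotients are the partial quotients a_0, a_1, ... (each step inverts the fractional part left over by the previous one):
  151 = 1*124 + 27, so a_0 = 1.
  124 = 4*27 + 16, so a_1 = 4.
  27 = 1*16 + 11, so a_2 = 1.
  16 = 1*11 + 5, so a_3 = 1.
  11 = 2*5 + 1, so a_4 = 2.
  5 = 5*1 + 0, so a_5 = 5.
The remainder reaches 0 after 6 divisions, so the expansion has 6 partial quotients, read off in order.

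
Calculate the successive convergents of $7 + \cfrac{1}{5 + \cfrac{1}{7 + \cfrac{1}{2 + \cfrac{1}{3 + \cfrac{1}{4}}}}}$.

7/1, 36/5, 259/36, 554/77, 1921/267, 8238/1145

Using the convergent recurrence p_i = a_i*p_{i-1} + p_{i-2}, q_i = a_i*q_{i-1} + q_{i-2} with p_{-2}=0, p_{-1}=1, q_{-2}=1, q_{-1}=0:
  i=0: a_0=7, p_0 = 7*1 + 0 = 7, q_0 = 7*0 + 1 = 1.
  i=1: a_1=5, p_1 = 5*7 + 1 = 36, q_1 = 5*1 + 0 = 5.
  i=2: a_2=7, p_2 = 7*36 + 7 = 259, q_2 = 7*5 + 1 = 36.
  i=3: a_3=2, p_3 = 2*259 + 36 = 554, q_3 = 2*36 + 5 = 77.
  i=4: a_4=3, p_4 = 3*554 + 259 = 1921, q_4 = 3*77 + 36 = 267.
  i=5: a_5=4, p_5 = 4*1921 + 554 = 8238, q_5 = 4*267 + 77 = 1145.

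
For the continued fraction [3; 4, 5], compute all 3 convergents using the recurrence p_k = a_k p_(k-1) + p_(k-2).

3/1, 13/4, 68/21

Using the convergent recurrence p_i = a_i*p_{i-1} + p_{i-2}, q_i = a_i*q_{i-1} + q_{i-2} with p_{-2}=0, p_{-1}=1, q_{-2}=1, q_{-1}=0:
  i=0: a_0=3, p_0 = 3*1 + 0 = 3, q_0 = 3*0 + 1 = 1.
  i=1: a_1=4, p_1 = 4*3 + 1 = 13, q_1 = 4*1 + 0 = 4.
  i=2: a_2=5, p_2 = 5*13 + 3 = 68, q_2 = 5*4 + 1 = 21.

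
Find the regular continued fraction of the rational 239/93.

Run the Euclidean algorithm on 239 and 93; the successive quotients are the partial quotients a_0, a_1, ... (each step inverts the fractional part left over by the previous one):
  239 = 2*93 + 53, so a_0 = 2.
  93 = 1*53 + 40, so a_1 = 1.
  53 = 1*40 + 13, so a_2 = 1.
  40 = 3*13 + 1, so a_3 = 3.
  13 = 13*1 + 0, so a_4 = 13.
The remainder reaches 0 after 5 divisions, so the expansion has 5 partial quotients, read off in order.

[2; 1, 1, 3, 13]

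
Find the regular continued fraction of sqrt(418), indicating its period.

[20; (2, 4, 20, 4, 2, 40)]

Write x_i = (sqrt(418) + m_i)/d_i with (m_0, d_0) = (0, 1). a_0 = floor(sqrt(418)) = 20, since 20^2 = 400 <= 418 < 441 = 21^2.
Iterate m_{i+1} = d_i*a_i - m_i, d_{i+1} = (418 - m_{i+1}^2)/d_i, a_{i+1} = floor((a_0 + m_{i+1})/d_{i+1}):
  m_1 = 1*20 - 0 = 20, d_1 = (418 - 20^2)/1 = 18/1 = 18, a_1 = floor((20 + 20)/18) = 2.
  m_2 = 18*2 - 20 = 16, d_2 = (418 - 16^2)/18 = 162/18 = 9, a_2 = floor((20 + 16)/9) = 4.
  m_3 = 9*4 - 16 = 20, d_3 = (418 - 20^2)/9 = 18/9 = 2, a_3 = floor((20 + 20)/2) = 20.
  m_4 = 2*20 - 20 = 20, d_4 = (418 - 20^2)/2 = 18/2 = 9, a_4 = floor((20 + 20)/9) = 4.
  m_5 = 9*4 - 20 = 16, d_5 = (418 - 16^2)/9 = 162/9 = 18, a_5 = floor((20 + 16)/18) = 2.
  m_6 = 18*2 - 16 = 20, d_6 = (418 - 20^2)/18 = 18/18 = 1, a_6 = floor((20 + 20)/1) = 40.
  m_7 = 1*40 - 20 = 20, d_7 = (418 - 20^2)/1 = 18/1 = 18: (m_7, d_7) = (m_1, d_1) = (20, 18), so from here the quotients repeat a_1, ..., a_6; the period length is 6.
Hence the expansion of sqrt(418) is a_0 = 20 followed by the repeating block 2, 4, 20, 4, 2, 40 (period 6).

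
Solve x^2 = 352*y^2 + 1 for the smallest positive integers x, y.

(x, y) = (77617, 4137)

First expand sqrt(352) as a continued fraction. With x_i = (sqrt(352) + m_i)/d_i and (m_0, d_0) = (0, 1): a_0 = floor(sqrt(352)) = 18, since 18^2 = 324 <= 352 < 361 = 19^2.
Iterate m_{i+1} = d_i*a_i - m_i, d_{i+1} = (352 - m_{i+1}^2)/d_i, a_{i+1} = floor((a_0 + m_{i+1})/d_{i+1}):
  m_1 = 1*18 - 0 = 18, d_1 = (352 - 18^2)/1 = 28/1 = 28, a_1 = floor((18 + 18)/28) = 1.
  m_2 = 28*1 - 18 = 10, d_2 = (352 - 10^2)/28 = 252/28 = 9, a_2 = floor((18 + 10)/9) = 3.
  m_3 = 9*3 - 10 = 17, d_3 = (352 - 17^2)/9 = 63/9 = 7, a_3 = floor((18 + 17)/7) = 5.
  m_4 = 7*5 - 17 = 18, d_4 = (352 - 18^2)/7 = 28/7 = 4, a_4 = floor((18 + 18)/4) = 9.
  m_5 = 4*9 - 18 = 18, d_5 = (352 - 18^2)/4 = 28/4 = 7, a_5 = floor((18 + 18)/7) = 5.
  m_6 = 7*5 - 18 = 17, d_6 = (352 - 17^2)/7 = 63/7 = 9, a_6 = floor((18 + 17)/9) = 3.
  m_7 = 9*3 - 17 = 10, d_7 = (352 - 10^2)/9 = 252/9 = 28, a_7 = floor((18 + 10)/28) = 1.
  m_8 = 28*1 - 10 = 18, d_8 = (352 - 18^2)/28 = 28/28 = 1, a_8 = floor((18 + 18)/1) = 36.
  m_9 = 1*36 - 18 = 18, d_9 = (352 - 18^2)/1 = 28/1 = 28: (m_9, d_9) = (m_1, d_1) = (18, 28), so from here the quotients repeat a_1, ..., a_8; the period length is 8.
So sqrt(352) = [18; (1, 3, 5, 9, 5, 3, 1, 36)] with period length k = 8.
k is even, so the fundamental solution of x^2 - 352y^2 = 1 is (p_{k-1}, q_{k-1}) = (p_7, q_7); compute convergents through index 7.
Convergents (p_i = a_i*p_{i-1} + p_{i-2}, q_i = a_i*q_{i-1} + q_{i-2} with p_{-2}=0, p_{-1}=1, q_{-2}=1, q_{-1}=0):
  i=0: a_0=18, p_0 = 18*1 + 0 = 18, q_0 = 18*0 + 1 = 1.
  i=1: a_1=1, p_1 = 1*18 + 1 = 19, q_1 = 1*1 + 0 = 1.
  i=2: a_2=3, p_2 = 3*19 + 18 = 75, q_2 = 3*1 + 1 = 4.
  i=3: a_3=5, p_3 = 5*75 + 19 = 394, q_3 = 5*4 + 1 = 21.
  i=4: a_4=9, p_4 = 9*394 + 75 = 3621, q_4 = 9*21 + 4 = 193.
  i=5: a_5=5, p_5 = 5*3621 + 394 = 18499, q_5 = 5*193 + 21 = 986.
  i=6: a_6=3, p_6 = 3*18499 + 3621 = 59118, q_6 = 3*986 + 193 = 3151.
  i=7: a_7=1, p_7 = 1*59118 + 18499 = 77617, q_7 = 1*3151 + 986 = 4137.
Check: 77617^2 - 352*4137^2 = 6024398689 - 6024398688 = 1, so (x, y) = (77617, 4137) solves the equation, and by the theorem it is the least positive solution.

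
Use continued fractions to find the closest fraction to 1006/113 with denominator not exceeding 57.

365/41

Expand x = 1006/113 as a continued fraction with the Euclidean algorithm:
  1006 = 8*113 + 102, so a_0 = 8.
  113 = 1*102 + 11, so a_1 = 1.
  102 = 9*11 + 3, so a_2 = 9.
  11 = 3*3 + 2, so a_3 = 3.
  3 = 1*2 + 1, so a_4 = 1.
  2 = 2*1 + 0, so a_5 = 2.
so x = [8; 1, 9, 3, 1, 2].
Convergents (p_i = a_i*p_{i-1} + p_{i-2}, q_i = a_i*q_{i-1} + q_{i-2} with p_{-2}=0, p_{-1}=1, q_{-2}=1, q_{-1}=0), until the denominator exceeds 57:
  i=0: a_0=8, p_0 = 8*1 + 0 = 8, q_0 = 8*0 + 1 = 1.
  i=1: a_1=1, p_1 = 1*8 + 1 = 9, q_1 = 1*1 + 0 = 1.
  i=2: a_2=9, p_2 = 9*9 + 8 = 89, q_2 = 9*1 + 1 = 10.
  i=3: a_3=3, p_3 = 3*89 + 9 = 276, q_3 = 3*10 + 1 = 31.
  i=4: a_4=1, p_4 = 1*276 + 89 = 365, q_4 = 1*31 + 10 = 41.
  i=5: a_5=2, p_5 = 2*365 + 276 = 1006, q_5 = 2*41 + 31 = 113.
q_5 = 113 > 57, so the last convergent with denominator <= 57 is p_4/q_4 = 365/41.
The closest fraction with denominator <= 57 is either p_4/q_4 or the intermediate fraction (k*p_4 + p_3)/(k*q_4 + q_3) with the largest k >= 1 whose denominator stays <= 57; these approach x as k grows, and every other convergent or intermediate fraction in range is farther away.
Largest k: floor((57 - q_3)/q_4) = floor((57 - 31)/41) = 0.
Since k = 0, no intermediate fraction beyond p_4/q_4 has denominator <= 57, so the convergent 365/41 is the closest (its error is |1006*41 - 365*113|/(113*41) = 1/4633).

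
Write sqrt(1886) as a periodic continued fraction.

[43; (2, 2, 1, 42, 1, 2, 2, 86)]

Write x_i = (sqrt(1886) + m_i)/d_i with (m_0, d_0) = (0, 1). a_0 = floor(sqrt(1886)) = 43, since 43^2 = 1849 <= 1886 < 1936 = 44^2.
Iterate m_{i+1} = d_i*a_i - m_i, d_{i+1} = (1886 - m_{i+1}^2)/d_i, a_{i+1} = floor((a_0 + m_{i+1})/d_{i+1}):
  m_1 = 1*43 - 0 = 43, d_1 = (1886 - 43^2)/1 = 37/1 = 37, a_1 = floor((43 + 43)/37) = 2.
  m_2 = 37*2 - 43 = 31, d_2 = (1886 - 31^2)/37 = 925/37 = 25, a_2 = floor((43 + 31)/25) = 2.
  m_3 = 25*2 - 31 = 19, d_3 = (1886 - 19^2)/25 = 1525/25 = 61, a_3 = floor((43 + 19)/61) = 1.
  m_4 = 61*1 - 19 = 42, d_4 = (1886 - 42^2)/61 = 122/61 = 2, a_4 = floor((43 + 42)/2) = 42.
  m_5 = 2*42 - 42 = 42, d_5 = (1886 - 42^2)/2 = 122/2 = 61, a_5 = floor((43 + 42)/61) = 1.
  m_6 = 61*1 - 42 = 19, d_6 = (1886 - 19^2)/61 = 1525/61 = 25, a_6 = floor((43 + 19)/25) = 2.
  m_7 = 25*2 - 19 = 31, d_7 = (1886 - 31^2)/25 = 925/25 = 37, a_7 = floor((43 + 31)/37) = 2.
  m_8 = 37*2 - 31 = 43, d_8 = (1886 - 43^2)/37 = 37/37 = 1, a_8 = floor((43 + 43)/1) = 86.
  m_9 = 1*86 - 43 = 43, d_9 = (1886 - 43^2)/1 = 37/1 = 37: (m_9, d_9) = (m_1, d_1) = (43, 37), so from here the quotients repeat a_1, ..., a_8; the period length is 8.
Hence the expansion of sqrt(1886) is a_0 = 43 followed by the repeating block 2, 2, 1, 42, 1, 2, 2, 86 (period 8).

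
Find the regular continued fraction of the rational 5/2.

Run the Euclidean algorithm on 5 and 2; the successive quotients are the partial quotients a_0, a_1, ... (each step inverts the fractional part left over by the previous one):
  5 = 2*2 + 1, so a_0 = 2.
  2 = 2*1 + 0, so a_1 = 2.
The remainder reaches 0 after 2 divisions, so the expansion has 2 partial quotients, read off in order.

[2; 2]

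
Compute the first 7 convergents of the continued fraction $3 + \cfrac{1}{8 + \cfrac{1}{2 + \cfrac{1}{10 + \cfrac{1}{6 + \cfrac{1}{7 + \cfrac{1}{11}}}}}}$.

Using the convergent recurrence p_i = a_i*p_{i-1} + p_{i-2}, q_i = a_i*q_{i-1} + q_{i-2} with p_{-2}=0, p_{-1}=1, q_{-2}=1, q_{-1}=0:
  i=0: a_0=3, p_0 = 3*1 + 0 = 3, q_0 = 3*0 + 1 = 1.
  i=1: a_1=8, p_1 = 8*3 + 1 = 25, q_1 = 8*1 + 0 = 8.
  i=2: a_2=2, p_2 = 2*25 + 3 = 53, q_2 = 2*8 + 1 = 17.
  i=3: a_3=10, p_3 = 10*53 + 25 = 555, q_3 = 10*17 + 8 = 178.
  i=4: a_4=6, p_4 = 6*555 + 53 = 3383, q_4 = 6*178 + 17 = 1085.
  i=5: a_5=7, p_5 = 7*3383 + 555 = 24236, q_5 = 7*1085 + 178 = 7773.
  i=6: a_6=11, p_6 = 11*24236 + 3383 = 269979, q_6 = 11*7773 + 1085 = 86588.

3/1, 25/8, 53/17, 555/178, 3383/1085, 24236/7773, 269979/86588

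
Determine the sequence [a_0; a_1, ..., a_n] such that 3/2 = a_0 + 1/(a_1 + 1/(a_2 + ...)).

Run the Euclidean algorithm on 3 and 2; the successive quotients are the partial quotients a_0, a_1, ... (each step inverts the fractional part left over by the previous one):
  3 = 1*2 + 1, so a_0 = 1.
  2 = 2*1 + 0, so a_1 = 2.
The remainder reaches 0 after 2 divisions, so the expansion has 2 partial quotients, read off in order.

[1; 2]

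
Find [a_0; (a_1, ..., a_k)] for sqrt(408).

Write x_i = (sqrt(408) + m_i)/d_i with (m_0, d_0) = (0, 1). a_0 = floor(sqrt(408)) = 20, since 20^2 = 400 <= 408 < 441 = 21^2.
Iterate m_{i+1} = d_i*a_i - m_i, d_{i+1} = (408 - m_{i+1}^2)/d_i, a_{i+1} = floor((a_0 + m_{i+1})/d_{i+1}):
  m_1 = 1*20 - 0 = 20, d_1 = (408 - 20^2)/1 = 8/1 = 8, a_1 = floor((20 + 20)/8) = 5.
  m_2 = 8*5 - 20 = 20, d_2 = (408 - 20^2)/8 = 8/8 = 1, a_2 = floor((20 + 20)/1) = 40.
  m_3 = 1*40 - 20 = 20, d_3 = (408 - 20^2)/1 = 8/1 = 8: (m_3, d_3) = (m_1, d_1) = (20, 8), so from here the quotients repeat a_1, a_2; the period length is 2.
Hence the expansion of sqrt(408) is a_0 = 20 followed by the repeating block 5, 40 (period 2).

[20; (5, 40)]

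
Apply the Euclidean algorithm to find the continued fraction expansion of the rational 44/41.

Run the Euclidean algorithm on 44 and 41; the successive quotients are the partial quotients a_0, a_1, ... (each step inverts the fractional part left over by the previous one):
  44 = 1*41 + 3, so a_0 = 1.
  41 = 13*3 + 2, so a_1 = 13.
  3 = 1*2 + 1, so a_2 = 1.
  2 = 2*1 + 0, so a_3 = 2.
The remainder reaches 0 after 4 divisions, so the expansion has 4 partial quotients, read off in order.

[1; 13, 1, 2]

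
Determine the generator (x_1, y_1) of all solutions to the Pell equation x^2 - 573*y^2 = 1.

First expand sqrt(573) as a continued fraction. With x_i = (sqrt(573) + m_i)/d_i and (m_0, d_0) = (0, 1): a_0 = floor(sqrt(573)) = 23, since 23^2 = 529 <= 573 < 576 = 24^2.
Iterate m_{i+1} = d_i*a_i - m_i, d_{i+1} = (573 - m_{i+1}^2)/d_i, a_{i+1} = floor((a_0 + m_{i+1})/d_{i+1}):
  m_1 = 1*23 - 0 = 23, d_1 = (573 - 23^2)/1 = 44/1 = 44, a_1 = floor((23 + 23)/44) = 1.
  m_2 = 44*1 - 23 = 21, d_2 = (573 - 21^2)/44 = 132/44 = 3, a_2 = floor((23 + 21)/3) = 14.
  m_3 = 3*14 - 21 = 21, d_3 = (573 - 21^2)/3 = 132/3 = 44, a_3 = floor((23 + 21)/44) = 1.
  m_4 = 44*1 - 21 = 23, d_4 = (573 - 23^2)/44 = 44/44 = 1, a_4 = floor((23 + 23)/1) = 46.
  m_5 = 1*46 - 23 = 23, d_5 = (573 - 23^2)/1 = 44/1 = 44: (m_5, d_5) = (m_1, d_1) = (23, 44), so from here the quotients repeat a_1, ..., a_4; the period length is 4.
So sqrt(573) = [23; (1, 14, 1, 46)] with period length k = 4.
k is even, so the fundamental solution of x^2 - 573y^2 = 1 is (p_{k-1}, q_{k-1}) = (p_3, q_3); compute convergents through index 3.
Convergents (p_i = a_i*p_{i-1} + p_{i-2}, q_i = a_i*q_{i-1} + q_{i-2} with p_{-2}=0, p_{-1}=1, q_{-2}=1, q_{-1}=0):
  i=0: a_0=23, p_0 = 23*1 + 0 = 23, q_0 = 23*0 + 1 = 1.
  i=1: a_1=1, p_1 = 1*23 + 1 = 24, q_1 = 1*1 + 0 = 1.
  i=2: a_2=14, p_2 = 14*24 + 23 = 359, q_2 = 14*1 + 1 = 15.
  i=3: a_3=1, p_3 = 1*359 + 24 = 383, q_3 = 1*15 + 1 = 16.
Check: 383^2 - 573*16^2 = 146689 - 146688 = 1, so (x, y) = (383, 16) solves the equation, and by the theorem it is the least positive solution.

(x, y) = (383, 16)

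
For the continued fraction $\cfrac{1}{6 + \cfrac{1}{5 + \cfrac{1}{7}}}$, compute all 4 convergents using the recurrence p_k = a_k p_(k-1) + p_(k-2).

0/1, 1/6, 5/31, 36/223

Using the convergent recurrence p_i = a_i*p_{i-1} + p_{i-2}, q_i = a_i*q_{i-1} + q_{i-2} with p_{-2}=0, p_{-1}=1, q_{-2}=1, q_{-1}=0:
  i=0: a_0=0, p_0 = 0*1 + 0 = 0, q_0 = 0*0 + 1 = 1.
  i=1: a_1=6, p_1 = 6*0 + 1 = 1, q_1 = 6*1 + 0 = 6.
  i=2: a_2=5, p_2 = 5*1 + 0 = 5, q_2 = 5*6 + 1 = 31.
  i=3: a_3=7, p_3 = 7*5 + 1 = 36, q_3 = 7*31 + 6 = 223.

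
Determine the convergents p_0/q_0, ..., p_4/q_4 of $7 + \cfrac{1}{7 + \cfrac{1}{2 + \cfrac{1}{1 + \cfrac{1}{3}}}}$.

7/1, 50/7, 107/15, 157/22, 578/81

Using the convergent recurrence p_i = a_i*p_{i-1} + p_{i-2}, q_i = a_i*q_{i-1} + q_{i-2} with p_{-2}=0, p_{-1}=1, q_{-2}=1, q_{-1}=0:
  i=0: a_0=7, p_0 = 7*1 + 0 = 7, q_0 = 7*0 + 1 = 1.
  i=1: a_1=7, p_1 = 7*7 + 1 = 50, q_1 = 7*1 + 0 = 7.
  i=2: a_2=2, p_2 = 2*50 + 7 = 107, q_2 = 2*7 + 1 = 15.
  i=3: a_3=1, p_3 = 1*107 + 50 = 157, q_3 = 1*15 + 7 = 22.
  i=4: a_4=3, p_4 = 3*157 + 107 = 578, q_4 = 3*22 + 15 = 81.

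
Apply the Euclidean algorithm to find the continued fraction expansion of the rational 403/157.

Run the Euclidean algorithm on 403 and 157; the successive quotients are the partial quotients a_0, a_1, ... (each step inverts the fractional part left over by the previous one):
  403 = 2*157 + 89, so a_0 = 2.
  157 = 1*89 + 68, so a_1 = 1.
  89 = 1*68 + 21, so a_2 = 1.
  68 = 3*21 + 5, so a_3 = 3.
  21 = 4*5 + 1, so a_4 = 4.
  5 = 5*1 + 0, so a_5 = 5.
The remainder reaches 0 after 6 divisions, so the expansion has 6 partial quotients, read off in order.

[2; 1, 1, 3, 4, 5]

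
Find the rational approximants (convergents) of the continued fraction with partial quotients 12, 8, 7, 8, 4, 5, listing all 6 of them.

12/1, 97/8, 691/57, 5625/464, 23191/1913, 121580/10029

Using the convergent recurrence p_i = a_i*p_{i-1} + p_{i-2}, q_i = a_i*q_{i-1} + q_{i-2} with p_{-2}=0, p_{-1}=1, q_{-2}=1, q_{-1}=0:
  i=0: a_0=12, p_0 = 12*1 + 0 = 12, q_0 = 12*0 + 1 = 1.
  i=1: a_1=8, p_1 = 8*12 + 1 = 97, q_1 = 8*1 + 0 = 8.
  i=2: a_2=7, p_2 = 7*97 + 12 = 691, q_2 = 7*8 + 1 = 57.
  i=3: a_3=8, p_3 = 8*691 + 97 = 5625, q_3 = 8*57 + 8 = 464.
  i=4: a_4=4, p_4 = 4*5625 + 691 = 23191, q_4 = 4*464 + 57 = 1913.
  i=5: a_5=5, p_5 = 5*23191 + 5625 = 121580, q_5 = 5*1913 + 464 = 10029.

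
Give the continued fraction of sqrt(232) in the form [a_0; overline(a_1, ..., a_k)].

[15; overline(4, 3, 7, 3, 4, 30)]

Write x_i = (sqrt(232) + m_i)/d_i with (m_0, d_0) = (0, 1). a_0 = floor(sqrt(232)) = 15, since 15^2 = 225 <= 232 < 256 = 16^2.
Iterate m_{i+1} = d_i*a_i - m_i, d_{i+1} = (232 - m_{i+1}^2)/d_i, a_{i+1} = floor((a_0 + m_{i+1})/d_{i+1}):
  m_1 = 1*15 - 0 = 15, d_1 = (232 - 15^2)/1 = 7/1 = 7, a_1 = floor((15 + 15)/7) = 4.
  m_2 = 7*4 - 15 = 13, d_2 = (232 - 13^2)/7 = 63/7 = 9, a_2 = floor((15 + 13)/9) = 3.
  m_3 = 9*3 - 13 = 14, d_3 = (232 - 14^2)/9 = 36/9 = 4, a_3 = floor((15 + 14)/4) = 7.
  m_4 = 4*7 - 14 = 14, d_4 = (232 - 14^2)/4 = 36/4 = 9, a_4 = floor((15 + 14)/9) = 3.
  m_5 = 9*3 - 14 = 13, d_5 = (232 - 13^2)/9 = 63/9 = 7, a_5 = floor((15 + 13)/7) = 4.
  m_6 = 7*4 - 13 = 15, d_6 = (232 - 15^2)/7 = 7/7 = 1, a_6 = floor((15 + 15)/1) = 30.
  m_7 = 1*30 - 15 = 15, d_7 = (232 - 15^2)/1 = 7/1 = 7: (m_7, d_7) = (m_1, d_1) = (15, 7), so from here the quotients repeat a_1, ..., a_6; the period length is 6.
Hence the expansion of sqrt(232) is a_0 = 15 followed by the repeating block 4, 3, 7, 3, 4, 30 (period 6).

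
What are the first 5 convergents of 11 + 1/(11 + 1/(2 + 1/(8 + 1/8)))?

11/1, 122/11, 255/23, 2162/195, 17551/1583

Using the convergent recurrence p_i = a_i*p_{i-1} + p_{i-2}, q_i = a_i*q_{i-1} + q_{i-2} with p_{-2}=0, p_{-1}=1, q_{-2}=1, q_{-1}=0:
  i=0: a_0=11, p_0 = 11*1 + 0 = 11, q_0 = 11*0 + 1 = 1.
  i=1: a_1=11, p_1 = 11*11 + 1 = 122, q_1 = 11*1 + 0 = 11.
  i=2: a_2=2, p_2 = 2*122 + 11 = 255, q_2 = 2*11 + 1 = 23.
  i=3: a_3=8, p_3 = 8*255 + 122 = 2162, q_3 = 8*23 + 11 = 195.
  i=4: a_4=8, p_4 = 8*2162 + 255 = 17551, q_4 = 8*195 + 23 = 1583.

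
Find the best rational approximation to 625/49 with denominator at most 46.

574/45

Expand x = 625/49 as a continued fraction with the Euclidean algorithm:
  625 = 12*49 + 37, so a_0 = 12.
  49 = 1*37 + 12, so a_1 = 1.
  37 = 3*12 + 1, so a_2 = 3.
  12 = 12*1 + 0, so a_3 = 12.
so x = [12; 1, 3, 12].
Convergents (p_i = a_i*p_{i-1} + p_{i-2}, q_i = a_i*q_{i-1} + q_{i-2} with p_{-2}=0, p_{-1}=1, q_{-2}=1, q_{-1}=0), until the denominator exceeds 46:
  i=0: a_0=12, p_0 = 12*1 + 0 = 12, q_0 = 12*0 + 1 = 1.
  i=1: a_1=1, p_1 = 1*12 + 1 = 13, q_1 = 1*1 + 0 = 1.
  i=2: a_2=3, p_2 = 3*13 + 12 = 51, q_2 = 3*1 + 1 = 4.
  i=3: a_3=12, p_3 = 12*51 + 13 = 625, q_3 = 12*4 + 1 = 49.
q_3 = 49 > 46, so the last convergent with denominator <= 46 is p_2/q_2 = 51/4.
The closest fraction with denominator <= 46 is either p_2/q_2 or the intermediate fraction (k*p_2 + p_1)/(k*q_2 + q_1) with the largest k >= 1 whose denominator stays <= 46; these approach x as k grows, and every other convergent or intermediate fraction in range is farther away.
Largest k: floor((46 - q_1)/q_2) = floor((46 - 1)/4) = 11.
That gives (11*51 + 13)/(11*4 + 1) = 574/45.
Compare the errors: |x - 51/4| = |625*4 - 51*49|/(49*4) = 1/196, and |x - 574/45| = |625*45 - 574*49|/(49*45) = 1/2205.
Cross-multiplying, 1*196 = 196 < 2205 = 1*2205, so 1/2205 is smaller: the intermediate fraction 574/45 is closer to x than 51/4.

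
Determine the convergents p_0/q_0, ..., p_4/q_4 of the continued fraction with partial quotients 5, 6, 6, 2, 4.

Using the convergent recurrence p_i = a_i*p_{i-1} + p_{i-2}, q_i = a_i*q_{i-1} + q_{i-2} with p_{-2}=0, p_{-1}=1, q_{-2}=1, q_{-1}=0:
  i=0: a_0=5, p_0 = 5*1 + 0 = 5, q_0 = 5*0 + 1 = 1.
  i=1: a_1=6, p_1 = 6*5 + 1 = 31, q_1 = 6*1 + 0 = 6.
  i=2: a_2=6, p_2 = 6*31 + 5 = 191, q_2 = 6*6 + 1 = 37.
  i=3: a_3=2, p_3 = 2*191 + 31 = 413, q_3 = 2*37 + 6 = 80.
  i=4: a_4=4, p_4 = 4*413 + 191 = 1843, q_4 = 4*80 + 37 = 357.

5/1, 31/6, 191/37, 413/80, 1843/357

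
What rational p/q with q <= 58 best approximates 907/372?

Expand x = 907/372 as a continued fraction with the Euclidean algorithm:
  907 = 2*372 + 163, so a_0 = 2.
  372 = 2*163 + 46, so a_1 = 2.
  163 = 3*46 + 25, so a_2 = 3.
  46 = 1*25 + 21, so a_3 = 1.
  25 = 1*21 + 4, so a_4 = 1.
  21 = 5*4 + 1, so a_5 = 5.
  4 = 4*1 + 0, so a_6 = 4.
so x = [2; 2, 3, 1, 1, 5, 4].
Convergents (p_i = a_i*p_{i-1} + p_{i-2}, q_i = a_i*q_{i-1} + q_{i-2} with p_{-2}=0, p_{-1}=1, q_{-2}=1, q_{-1}=0), until the denominator exceeds 58:
  i=0: a_0=2, p_0 = 2*1 + 0 = 2, q_0 = 2*0 + 1 = 1.
  i=1: a_1=2, p_1 = 2*2 + 1 = 5, q_1 = 2*1 + 0 = 2.
  i=2: a_2=3, p_2 = 3*5 + 2 = 17, q_2 = 3*2 + 1 = 7.
  i=3: a_3=1, p_3 = 1*17 + 5 = 22, q_3 = 1*7 + 2 = 9.
  i=4: a_4=1, p_4 = 1*22 + 17 = 39, q_4 = 1*9 + 7 = 16.
  i=5: a_5=5, p_5 = 5*39 + 22 = 217, q_5 = 5*16 + 9 = 89.
q_5 = 89 > 58, so the last convergent with denominator <= 58 is p_4/q_4 = 39/16.
The closest fraction with denominator <= 58 is either p_4/q_4 or the intermediate fraction (k*p_4 + p_3)/(k*q_4 + q_3) with the largest k >= 1 whose denominator stays <= 58; these approach x as k grows, and every other convergent or intermediate fraction in range is farther away.
Largest k: floor((58 - q_3)/q_4) = floor((58 - 9)/16) = 3.
That gives (3*39 + 22)/(3*16 + 9) = 139/57.
Compare the errors: |x - 39/16| = |907*16 - 39*372|/(372*16) = 4/5952, and |x - 139/57| = |907*57 - 139*372|/(372*57) = 9/21204.
Cross-multiplying, 9*5952 = 53568 < 84816 = 4*21204, so 9/21204 is smaller: the intermediate fraction 139/57 is closer to x than 39/16.

139/57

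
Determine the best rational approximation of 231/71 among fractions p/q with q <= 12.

13/4

Expand x = 231/71 as a continued fraction with the Euclidean algorithm:
  231 = 3*71 + 18, so a_0 = 3.
  71 = 3*18 + 17, so a_1 = 3.
  18 = 1*17 + 1, so a_2 = 1.
  17 = 17*1 + 0, so a_3 = 17.
so x = [3; 3, 1, 17].
Convergents (p_i = a_i*p_{i-1} + p_{i-2}, q_i = a_i*q_{i-1} + q_{i-2} with p_{-2}=0, p_{-1}=1, q_{-2}=1, q_{-1}=0), until the denominator exceeds 12:
  i=0: a_0=3, p_0 = 3*1 + 0 = 3, q_0 = 3*0 + 1 = 1.
  i=1: a_1=3, p_1 = 3*3 + 1 = 10, q_1 = 3*1 + 0 = 3.
  i=2: a_2=1, p_2 = 1*10 + 3 = 13, q_2 = 1*3 + 1 = 4.
  i=3: a_3=17, p_3 = 17*13 + 10 = 231, q_3 = 17*4 + 3 = 71.
q_3 = 71 > 12, so the last convergent with denominator <= 12 is p_2/q_2 = 13/4.
The closest fraction with denominator <= 12 is either p_2/q_2 or the intermediate fraction (k*p_2 + p_1)/(k*q_2 + q_1) with the largest k >= 1 whose denominator stays <= 12; these approach x as k grows, and every other convergent or intermediate fraction in range is farther away.
Largest k: floor((12 - q_1)/q_2) = floor((12 - 3)/4) = 2.
That gives (2*13 + 10)/(2*4 + 3) = 36/11.
Compare the errors: |x - 13/4| = |231*4 - 13*71|/(71*4) = 1/284, and |x - 36/11| = |231*11 - 36*71|/(71*11) = 15/781.
Cross-multiplying, 1*781 = 781 < 4260 = 15*284, so 1/284 is smaller: the convergent 13/4 is closer to x than 36/11.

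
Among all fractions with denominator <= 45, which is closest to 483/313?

Expand x = 483/313 as a continued fraction with the Euclidean algorithm:
  483 = 1*313 + 170, so a_0 = 1.
  313 = 1*170 + 143, so a_1 = 1.
  170 = 1*143 + 27, so a_2 = 1.
  143 = 5*27 + 8, so a_3 = 5.
  27 = 3*8 + 3, so a_4 = 3.
  8 = 2*3 + 2, so a_5 = 2.
  3 = 1*2 + 1, so a_6 = 1.
  2 = 2*1 + 0, so a_7 = 2.
so x = [1; 1, 1, 5, 3, 2, 1, 2].
Convergents (p_i = a_i*p_{i-1} + p_{i-2}, q_i = a_i*q_{i-1} + q_{i-2} with p_{-2}=0, p_{-1}=1, q_{-2}=1, q_{-1}=0), until the denominator exceeds 45:
  i=0: a_0=1, p_0 = 1*1 + 0 = 1, q_0 = 1*0 + 1 = 1.
  i=1: a_1=1, p_1 = 1*1 + 1 = 2, q_1 = 1*1 + 0 = 1.
  i=2: a_2=1, p_2 = 1*2 + 1 = 3, q_2 = 1*1 + 1 = 2.
  i=3: a_3=5, p_3 = 5*3 + 2 = 17, q_3 = 5*2 + 1 = 11.
  i=4: a_4=3, p_4 = 3*17 + 3 = 54, q_4 = 3*11 + 2 = 35.
  i=5: a_5=2, p_5 = 2*54 + 17 = 125, q_5 = 2*35 + 11 = 81.
q_5 = 81 > 45, so the last convergent with denominator <= 45 is p_4/q_4 = 54/35.
The closest fraction with denominator <= 45 is either p_4/q_4 or the intermediate fraction (k*p_4 + p_3)/(k*q_4 + q_3) with the largest k >= 1 whose denominator stays <= 45; these approach x as k grows, and every other convergent or intermediate fraction in range is farther away.
Largest k: floor((45 - q_3)/q_4) = floor((45 - 11)/35) = 0.
Since k = 0, no intermediate fraction beyond p_4/q_4 has denominator <= 45, so the convergent 54/35 is the closest (its error is |483*35 - 54*313|/(313*35) = 3/10955).

54/35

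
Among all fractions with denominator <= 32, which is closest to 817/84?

107/11

Expand x = 817/84 as a continued fraction with the Euclidean algorithm:
  817 = 9*84 + 61, so a_0 = 9.
  84 = 1*61 + 23, so a_1 = 1.
  61 = 2*23 + 15, so a_2 = 2.
  23 = 1*15 + 8, so a_3 = 1.
  15 = 1*8 + 7, so a_4 = 1.
  8 = 1*7 + 1, so a_5 = 1.
  7 = 7*1 + 0, so a_6 = 7.
so x = [9; 1, 2, 1, 1, 1, 7].
Convergents (p_i = a_i*p_{i-1} + p_{i-2}, q_i = a_i*q_{i-1} + q_{i-2} with p_{-2}=0, p_{-1}=1, q_{-2}=1, q_{-1}=0), until the denominator exceeds 32:
  i=0: a_0=9, p_0 = 9*1 + 0 = 9, q_0 = 9*0 + 1 = 1.
  i=1: a_1=1, p_1 = 1*9 + 1 = 10, q_1 = 1*1 + 0 = 1.
  i=2: a_2=2, p_2 = 2*10 + 9 = 29, q_2 = 2*1 + 1 = 3.
  i=3: a_3=1, p_3 = 1*29 + 10 = 39, q_3 = 1*3 + 1 = 4.
  i=4: a_4=1, p_4 = 1*39 + 29 = 68, q_4 = 1*4 + 3 = 7.
  i=5: a_5=1, p_5 = 1*68 + 39 = 107, q_5 = 1*7 + 4 = 11.
  i=6: a_6=7, p_6 = 7*107 + 68 = 817, q_6 = 7*11 + 7 = 84.
q_6 = 84 > 32, so the last convergent with denominator <= 32 is p_5/q_5 = 107/11.
The closest fraction with denominator <= 32 is either p_5/q_5 or the intermediate fraction (k*p_5 + p_4)/(k*q_5 + q_4) with the largest k >= 1 whose denominator stays <= 32; these approach x as k grows, and every other convergent or intermediate fraction in range is farther away.
Largest k: floor((32 - q_4)/q_5) = floor((32 - 7)/11) = 2.
That gives (2*107 + 68)/(2*11 + 7) = 282/29.
Compare the errors: |x - 107/11| = |817*11 - 107*84|/(84*11) = 1/924, and |x - 282/29| = |817*29 - 282*84|/(84*29) = 5/2436.
Cross-multiplying, 1*2436 = 2436 < 4620 = 5*924, so 1/924 is smaller: the convergent 107/11 is closer to x than 282/29.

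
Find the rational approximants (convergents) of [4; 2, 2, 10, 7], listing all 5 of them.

4/1, 9/2, 22/5, 229/52, 1625/369

Using the convergent recurrence p_i = a_i*p_{i-1} + p_{i-2}, q_i = a_i*q_{i-1} + q_{i-2} with p_{-2}=0, p_{-1}=1, q_{-2}=1, q_{-1}=0:
  i=0: a_0=4, p_0 = 4*1 + 0 = 4, q_0 = 4*0 + 1 = 1.
  i=1: a_1=2, p_1 = 2*4 + 1 = 9, q_1 = 2*1 + 0 = 2.
  i=2: a_2=2, p_2 = 2*9 + 4 = 22, q_2 = 2*2 + 1 = 5.
  i=3: a_3=10, p_3 = 10*22 + 9 = 229, q_3 = 10*5 + 2 = 52.
  i=4: a_4=7, p_4 = 7*229 + 22 = 1625, q_4 = 7*52 + 5 = 369.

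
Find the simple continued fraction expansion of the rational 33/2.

[16; 2]

Run the Euclidean algorithm on 33 and 2; the successive quotients are the partial quotients a_0, a_1, ... (each step inverts the fractional part left over by the previous one):
  33 = 16*2 + 1, so a_0 = 16.
  2 = 2*1 + 0, so a_1 = 2.
The remainder reaches 0 after 2 divisions, so the expansion has 2 partial quotients, read off in order.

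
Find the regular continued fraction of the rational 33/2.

[16; 2]

Run the Euclidean algorithm on 33 and 2; the successive quotients are the partial quotients a_0, a_1, ... (each step inverts the fractional part left over by the previous one):
  33 = 16*2 + 1, so a_0 = 16.
  2 = 2*1 + 0, so a_1 = 2.
The remainder reaches 0 after 2 divisions, so the expansion has 2 partial quotients, read off in order.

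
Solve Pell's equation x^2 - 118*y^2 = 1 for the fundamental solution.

First expand sqrt(118) as a continued fraction. With x_i = (sqrt(118) + m_i)/d_i and (m_0, d_0) = (0, 1): a_0 = floor(sqrt(118)) = 10, since 10^2 = 100 <= 118 < 121 = 11^2.
Iterate m_{i+1} = d_i*a_i - m_i, d_{i+1} = (118 - m_{i+1}^2)/d_i, a_{i+1} = floor((a_0 + m_{i+1})/d_{i+1}):
  m_1 = 1*10 - 0 = 10, d_1 = (118 - 10^2)/1 = 18/1 = 18, a_1 = floor((10 + 10)/18) = 1.
  m_2 = 18*1 - 10 = 8, d_2 = (118 - 8^2)/18 = 54/18 = 3, a_2 = floor((10 + 8)/3) = 6.
  m_3 = 3*6 - 8 = 10, d_3 = (118 - 10^2)/3 = 18/3 = 6, a_3 = floor((10 + 10)/6) = 3.
  m_4 = 6*3 - 10 = 8, d_4 = (118 - 8^2)/6 = 54/6 = 9, a_4 = floor((10 + 8)/9) = 2.
  m_5 = 9*2 - 8 = 10, d_5 = (118 - 10^2)/9 = 18/9 = 2, a_5 = floor((10 + 10)/2) = 10.
  m_6 = 2*10 - 10 = 10, d_6 = (118 - 10^2)/2 = 18/2 = 9, a_6 = floor((10 + 10)/9) = 2.
  m_7 = 9*2 - 10 = 8, d_7 = (118 - 8^2)/9 = 54/9 = 6, a_7 = floor((10 + 8)/6) = 3.
  m_8 = 6*3 - 8 = 10, d_8 = (118 - 10^2)/6 = 18/6 = 3, a_8 = floor((10 + 10)/3) = 6.
  m_9 = 3*6 - 10 = 8, d_9 = (118 - 8^2)/3 = 54/3 = 18, a_9 = floor((10 + 8)/18) = 1.
  m_10 = 18*1 - 8 = 10, d_10 = (118 - 10^2)/18 = 18/18 = 1, a_10 = floor((10 + 10)/1) = 20.
  m_11 = 1*20 - 10 = 10, d_11 = (118 - 10^2)/1 = 18/1 = 18: (m_11, d_11) = (m_1, d_1) = (10, 18), so from here the quotients repeat a_1, ..., a_10; the period length is 10.
So sqrt(118) = [10; (1, 6, 3, 2, 10, 2, 3, 6, 1, 20)] with period length k = 10.
k is even, so the fundamental solution of x^2 - 118y^2 = 1 is (p_{k-1}, q_{k-1}) = (p_9, q_9); compute convergents through index 9.
Convergents (p_i = a_i*p_{i-1} + p_{i-2}, q_i = a_i*q_{i-1} + q_{i-2} with p_{-2}=0, p_{-1}=1, q_{-2}=1, q_{-1}=0):
  i=0: a_0=10, p_0 = 10*1 + 0 = 10, q_0 = 10*0 + 1 = 1.
  i=1: a_1=1, p_1 = 1*10 + 1 = 11, q_1 = 1*1 + 0 = 1.
  i=2: a_2=6, p_2 = 6*11 + 10 = 76, q_2 = 6*1 + 1 = 7.
  i=3: a_3=3, p_3 = 3*76 + 11 = 239, q_3 = 3*7 + 1 = 22.
  i=4: a_4=2, p_4 = 2*239 + 76 = 554, q_4 = 2*22 + 7 = 51.
  i=5: a_5=10, p_5 = 10*554 + 239 = 5779, q_5 = 10*51 + 22 = 532.
  i=6: a_6=2, p_6 = 2*5779 + 554 = 12112, q_6 = 2*532 + 51 = 1115.
  i=7: a_7=3, p_7 = 3*12112 + 5779 = 42115, q_7 = 3*1115 + 532 = 3877.
  i=8: a_8=6, p_8 = 6*42115 + 12112 = 264802, q_8 = 6*3877 + 1115 = 24377.
  i=9: a_9=1, p_9 = 1*264802 + 42115 = 306917, q_9 = 1*24377 + 3877 = 28254.
Check: 306917^2 - 118*28254^2 = 94198044889 - 94198044888 = 1, so (x, y) = (306917, 28254) solves the equation, and by the theorem it is the least positive solution.

(x, y) = (306917, 28254)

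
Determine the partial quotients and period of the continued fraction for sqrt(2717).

[52; (8, 104)]

Write x_i = (sqrt(2717) + m_i)/d_i with (m_0, d_0) = (0, 1). a_0 = floor(sqrt(2717)) = 52, since 52^2 = 2704 <= 2717 < 2809 = 53^2.
Iterate m_{i+1} = d_i*a_i - m_i, d_{i+1} = (2717 - m_{i+1}^2)/d_i, a_{i+1} = floor((a_0 + m_{i+1})/d_{i+1}):
  m_1 = 1*52 - 0 = 52, d_1 = (2717 - 52^2)/1 = 13/1 = 13, a_1 = floor((52 + 52)/13) = 8.
  m_2 = 13*8 - 52 = 52, d_2 = (2717 - 52^2)/13 = 13/13 = 1, a_2 = floor((52 + 52)/1) = 104.
  m_3 = 1*104 - 52 = 52, d_3 = (2717 - 52^2)/1 = 13/1 = 13: (m_3, d_3) = (m_1, d_1) = (52, 13), so from here the quotients repeat a_1, a_2; the period length is 2.
Hence the expansion of sqrt(2717) is a_0 = 52 followed by the repeating block 8, 104 (period 2).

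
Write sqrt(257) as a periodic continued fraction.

[16; (32)]

Write x_i = (sqrt(257) + m_i)/d_i with (m_0, d_0) = (0, 1). a_0 = floor(sqrt(257)) = 16, since 16^2 = 256 <= 257 < 289 = 17^2.
Iterate m_{i+1} = d_i*a_i - m_i, d_{i+1} = (257 - m_{i+1}^2)/d_i, a_{i+1} = floor((a_0 + m_{i+1})/d_{i+1}):
  m_1 = 1*16 - 0 = 16, d_1 = (257 - 16^2)/1 = 1/1 = 1, a_1 = floor((16 + 16)/1) = 32.
  m_2 = 1*32 - 16 = 16, d_2 = (257 - 16^2)/1 = 1/1 = 1: (m_2, d_2) = (m_1, d_1) = (16, 1), so from here the quotient a_1 repeats; the period length is 1.
Hence the expansion of sqrt(257) is a_0 = 16 followed by the repeating block 32 (period 1).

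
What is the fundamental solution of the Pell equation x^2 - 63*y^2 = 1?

(x, y) = (8, 1)

First expand sqrt(63) as a continued fraction. With x_i = (sqrt(63) + m_i)/d_i and (m_0, d_0) = (0, 1): a_0 = floor(sqrt(63)) = 7, since 7^2 = 49 <= 63 < 64 = 8^2.
Iterate m_{i+1} = d_i*a_i - m_i, d_{i+1} = (63 - m_{i+1}^2)/d_i, a_{i+1} = floor((a_0 + m_{i+1})/d_{i+1}):
  m_1 = 1*7 - 0 = 7, d_1 = (63 - 7^2)/1 = 14/1 = 14, a_1 = floor((7 + 7)/14) = 1.
  m_2 = 14*1 - 7 = 7, d_2 = (63 - 7^2)/14 = 14/14 = 1, a_2 = floor((7 + 7)/1) = 14.
  m_3 = 1*14 - 7 = 7, d_3 = (63 - 7^2)/1 = 14/1 = 14: (m_3, d_3) = (m_1, d_1) = (7, 14), so from here the quotients repeat a_1, a_2; the period length is 2.
So sqrt(63) = [7; (1, 14)] with period length k = 2.
k is even, so the fundamental solution of x^2 - 63y^2 = 1 is (p_{k-1}, q_{k-1}) = (p_1, q_1); compute convergents through index 1.
Convergents (p_i = a_i*p_{i-1} + p_{i-2}, q_i = a_i*q_{i-1} + q_{i-2} with p_{-2}=0, p_{-1}=1, q_{-2}=1, q_{-1}=0):
  i=0: a_0=7, p_0 = 7*1 + 0 = 7, q_0 = 7*0 + 1 = 1.
  i=1: a_1=1, p_1 = 1*7 + 1 = 8, q_1 = 1*1 + 0 = 1.
Check: 8^2 - 63*1^2 = 64 - 63 = 1, so (x, y) = (8, 1) solves the equation, and by the theorem it is the least positive solution.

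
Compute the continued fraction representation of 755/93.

Run the Euclidean algorithm on 755 and 93; the successive quotients are the partial quotients a_0, a_1, ... (each step inverts the fractional part left over by the previous one):
  755 = 8*93 + 11, so a_0 = 8.
  93 = 8*11 + 5, so a_1 = 8.
  11 = 2*5 + 1, so a_2 = 2.
  5 = 5*1 + 0, so a_3 = 5.
The remainder reaches 0 after 4 divisions, so the expansion has 4 partial quotients, read off in order.

[8; 8, 2, 5]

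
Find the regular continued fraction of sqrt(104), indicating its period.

[10; (5, 20)]

Write x_i = (sqrt(104) + m_i)/d_i with (m_0, d_0) = (0, 1). a_0 = floor(sqrt(104)) = 10, since 10^2 = 100 <= 104 < 121 = 11^2.
Iterate m_{i+1} = d_i*a_i - m_i, d_{i+1} = (104 - m_{i+1}^2)/d_i, a_{i+1} = floor((a_0 + m_{i+1})/d_{i+1}):
  m_1 = 1*10 - 0 = 10, d_1 = (104 - 10^2)/1 = 4/1 = 4, a_1 = floor((10 + 10)/4) = 5.
  m_2 = 4*5 - 10 = 10, d_2 = (104 - 10^2)/4 = 4/4 = 1, a_2 = floor((10 + 10)/1) = 20.
  m_3 = 1*20 - 10 = 10, d_3 = (104 - 10^2)/1 = 4/1 = 4: (m_3, d_3) = (m_1, d_1) = (10, 4), so from here the quotients repeat a_1, a_2; the period length is 2.
Hence the expansion of sqrt(104) is a_0 = 10 followed by the repeating block 5, 20 (period 2).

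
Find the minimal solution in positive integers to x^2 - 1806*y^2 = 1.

(x, y) = (85, 2)

First expand sqrt(1806) as a continued fraction. With x_i = (sqrt(1806) + m_i)/d_i and (m_0, d_0) = (0, 1): a_0 = floor(sqrt(1806)) = 42, since 42^2 = 1764 <= 1806 < 1849 = 43^2.
Iterate m_{i+1} = d_i*a_i - m_i, d_{i+1} = (1806 - m_{i+1}^2)/d_i, a_{i+1} = floor((a_0 + m_{i+1})/d_{i+1}):
  m_1 = 1*42 - 0 = 42, d_1 = (1806 - 42^2)/1 = 42/1 = 42, a_1 = floor((42 + 42)/42) = 2.
  m_2 = 42*2 - 42 = 42, d_2 = (1806 - 42^2)/42 = 42/42 = 1, a_2 = floor((42 + 42)/1) = 84.
  m_3 = 1*84 - 42 = 42, d_3 = (1806 - 42^2)/1 = 42/1 = 42: (m_3, d_3) = (m_1, d_1) = (42, 42), so from here the quotients repeat a_1, a_2; the period length is 2.
So sqrt(1806) = [42; (2, 84)] with period length k = 2.
k is even, so the fundamental solution of x^2 - 1806y^2 = 1 is (p_{k-1}, q_{k-1}) = (p_1, q_1); compute convergents through index 1.
Convergents (p_i = a_i*p_{i-1} + p_{i-2}, q_i = a_i*q_{i-1} + q_{i-2} with p_{-2}=0, p_{-1}=1, q_{-2}=1, q_{-1}=0):
  i=0: a_0=42, p_0 = 42*1 + 0 = 42, q_0 = 42*0 + 1 = 1.
  i=1: a_1=2, p_1 = 2*42 + 1 = 85, q_1 = 2*1 + 0 = 2.
Check: 85^2 - 1806*2^2 = 7225 - 7224 = 1, so (x, y) = (85, 2) solves the equation, and by the theorem it is the least positive solution.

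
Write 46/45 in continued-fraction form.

[1; 45]

Run the Euclidean algorithm on 46 and 45; the successive quotients are the partial quotients a_0, a_1, ... (each step inverts the fractional part left over by the previous one):
  46 = 1*45 + 1, so a_0 = 1.
  45 = 45*1 + 0, so a_1 = 45.
The remainder reaches 0 after 2 divisions, so the expansion has 2 partial quotients, read off in order.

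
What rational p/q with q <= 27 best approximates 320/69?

Expand x = 320/69 as a continued fraction with the Euclidean algorithm:
  320 = 4*69 + 44, so a_0 = 4.
  69 = 1*44 + 25, so a_1 = 1.
  44 = 1*25 + 19, so a_2 = 1.
  25 = 1*19 + 6, so a_3 = 1.
  19 = 3*6 + 1, so a_4 = 3.
  6 = 6*1 + 0, so a_5 = 6.
so x = [4; 1, 1, 1, 3, 6].
Convergents (p_i = a_i*p_{i-1} + p_{i-2}, q_i = a_i*q_{i-1} + q_{i-2} with p_{-2}=0, p_{-1}=1, q_{-2}=1, q_{-1}=0), until the denominator exceeds 27:
  i=0: a_0=4, p_0 = 4*1 + 0 = 4, q_0 = 4*0 + 1 = 1.
  i=1: a_1=1, p_1 = 1*4 + 1 = 5, q_1 = 1*1 + 0 = 1.
  i=2: a_2=1, p_2 = 1*5 + 4 = 9, q_2 = 1*1 + 1 = 2.
  i=3: a_3=1, p_3 = 1*9 + 5 = 14, q_3 = 1*2 + 1 = 3.
  i=4: a_4=3, p_4 = 3*14 + 9 = 51, q_4 = 3*3 + 2 = 11.
  i=5: a_5=6, p_5 = 6*51 + 14 = 320, q_5 = 6*11 + 3 = 69.
q_5 = 69 > 27, so the last convergent with denominator <= 27 is p_4/q_4 = 51/11.
The closest fraction with denominator <= 27 is either p_4/q_4 or the intermediate fraction (k*p_4 + p_3)/(k*q_4 + q_3) with the largest k >= 1 whose denominator stays <= 27; these approach x as k grows, and every other convergent or intermediate fraction in range is farther away.
Largest k: floor((27 - q_3)/q_4) = floor((27 - 3)/11) = 2.
That gives (2*51 + 14)/(2*11 + 3) = 116/25.
Compare the errors: |x - 51/11| = |320*11 - 51*69|/(69*11) = 1/759, and |x - 116/25| = |320*25 - 116*69|/(69*25) = 4/1725.
Cross-multiplying, 1*1725 = 1725 < 3036 = 4*759, so 1/759 is smaller: the convergent 51/11 is closer to x than 116/25.

51/11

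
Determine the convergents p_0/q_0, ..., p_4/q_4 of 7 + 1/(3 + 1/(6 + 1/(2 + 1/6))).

Using the convergent recurrence p_i = a_i*p_{i-1} + p_{i-2}, q_i = a_i*q_{i-1} + q_{i-2} with p_{-2}=0, p_{-1}=1, q_{-2}=1, q_{-1}=0:
  i=0: a_0=7, p_0 = 7*1 + 0 = 7, q_0 = 7*0 + 1 = 1.
  i=1: a_1=3, p_1 = 3*7 + 1 = 22, q_1 = 3*1 + 0 = 3.
  i=2: a_2=6, p_2 = 6*22 + 7 = 139, q_2 = 6*3 + 1 = 19.
  i=3: a_3=2, p_3 = 2*139 + 22 = 300, q_3 = 2*19 + 3 = 41.
  i=4: a_4=6, p_4 = 6*300 + 139 = 1939, q_4 = 6*41 + 19 = 265.

7/1, 22/3, 139/19, 300/41, 1939/265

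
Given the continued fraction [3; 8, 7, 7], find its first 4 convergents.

Using the convergent recurrence p_i = a_i*p_{i-1} + p_{i-2}, q_i = a_i*q_{i-1} + q_{i-2} with p_{-2}=0, p_{-1}=1, q_{-2}=1, q_{-1}=0:
  i=0: a_0=3, p_0 = 3*1 + 0 = 3, q_0 = 3*0 + 1 = 1.
  i=1: a_1=8, p_1 = 8*3 + 1 = 25, q_1 = 8*1 + 0 = 8.
  i=2: a_2=7, p_2 = 7*25 + 3 = 178, q_2 = 7*8 + 1 = 57.
  i=3: a_3=7, p_3 = 7*178 + 25 = 1271, q_3 = 7*57 + 8 = 407.

3/1, 25/8, 178/57, 1271/407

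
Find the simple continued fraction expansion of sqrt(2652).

Write x_i = (sqrt(2652) + m_i)/d_i with (m_0, d_0) = (0, 1). a_0 = floor(sqrt(2652)) = 51, since 51^2 = 2601 <= 2652 < 2704 = 52^2.
Iterate m_{i+1} = d_i*a_i - m_i, d_{i+1} = (2652 - m_{i+1}^2)/d_i, a_{i+1} = floor((a_0 + m_{i+1})/d_{i+1}):
  m_1 = 1*51 - 0 = 51, d_1 = (2652 - 51^2)/1 = 51/1 = 51, a_1 = floor((51 + 51)/51) = 2.
  m_2 = 51*2 - 51 = 51, d_2 = (2652 - 51^2)/51 = 51/51 = 1, a_2 = floor((51 + 51)/1) = 102.
  m_3 = 1*102 - 51 = 51, d_3 = (2652 - 51^2)/1 = 51/1 = 51: (m_3, d_3) = (m_1, d_1) = (51, 51), so from here the quotients repeat a_1, a_2; the period length is 2.
Hence the expansion of sqrt(2652) is a_0 = 51 followed by the repeating block 2, 102 (period 2).

[51; (2, 102)]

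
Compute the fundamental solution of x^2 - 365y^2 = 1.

(x, y) = (23915529, 1251796)

First expand sqrt(365) as a continued fraction. With x_i = (sqrt(365) + m_i)/d_i and (m_0, d_0) = (0, 1): a_0 = floor(sqrt(365)) = 19, since 19^2 = 361 <= 365 < 400 = 20^2.
Iterate m_{i+1} = d_i*a_i - m_i, d_{i+1} = (365 - m_{i+1}^2)/d_i, a_{i+1} = floor((a_0 + m_{i+1})/d_{i+1}):
  m_1 = 1*19 - 0 = 19, d_1 = (365 - 19^2)/1 = 4/1 = 4, a_1 = floor((19 + 19)/4) = 9.
  m_2 = 4*9 - 19 = 17, d_2 = (365 - 17^2)/4 = 76/4 = 19, a_2 = floor((19 + 17)/19) = 1.
  m_3 = 19*1 - 17 = 2, d_3 = (365 - 2^2)/19 = 361/19 = 19, a_3 = floor((19 + 2)/19) = 1.
  m_4 = 19*1 - 2 = 17, d_4 = (365 - 17^2)/19 = 76/19 = 4, a_4 = floor((19 + 17)/4) = 9.
  m_5 = 4*9 - 17 = 19, d_5 = (365 - 19^2)/4 = 4/4 = 1, a_5 = floor((19 + 19)/1) = 38.
  m_6 = 1*38 - 19 = 19, d_6 = (365 - 19^2)/1 = 4/1 = 4: (m_6, d_6) = (m_1, d_1) = (19, 4), so from here the quotients repeat a_1, ..., a_5; the period length is 5.
So sqrt(365) = [19; (9, 1, 1, 9, 38)] with period length k = 5.
k is odd, so (p_{k-1}, q_{k-1}) only solves x^2 - 365y^2 = -1 and the fundamental solution of x^2 - 365y^2 = 1 is (p_{2k-1}, q_{2k-1}) = (p_9, q_9); compute convergents through index 9, running through the period twice.
Convergents (p_i = a_i*p_{i-1} + p_{i-2}, q_i = a_i*q_{i-1} + q_{i-2} with p_{-2}=0, p_{-1}=1, q_{-2}=1, q_{-1}=0):
  i=0: a_0=19, p_0 = 19*1 + 0 = 19, q_0 = 19*0 + 1 = 1.
  i=1: a_1=9, p_1 = 9*19 + 1 = 172, q_1 = 9*1 + 0 = 9.
  i=2: a_2=1, p_2 = 1*172 + 19 = 191, q_2 = 1*9 + 1 = 10.
  i=3: a_3=1, p_3 = 1*191 + 172 = 363, q_3 = 1*10 + 9 = 19.
  i=4: a_4=9, p_4 = 9*363 + 191 = 3458, q_4 = 9*19 + 10 = 181.
  i=5: a_5=38, p_5 = 38*3458 + 363 = 131767, q_5 = 38*181 + 19 = 6897.
  i=6: a_6=9, p_6 = 9*131767 + 3458 = 1189361, q_6 = 9*6897 + 181 = 62254.
  i=7: a_7=1, p_7 = 1*1189361 + 131767 = 1321128, q_7 = 1*62254 + 6897 = 69151.
  i=8: a_8=1, p_8 = 1*1321128 + 1189361 = 2510489, q_8 = 1*69151 + 62254 = 131405.
  i=9: a_9=9, p_9 = 9*2510489 + 1321128 = 23915529, q_9 = 9*131405 + 69151 = 1251796.
Indeed p_4^2 - 365*q_4^2 = 11957764 - 11957765 = -1, not +1.
Check: 23915529^2 - 365*1251796^2 = 571952527349841 - 571952527349840 = 1, so (x, y) = (23915529, 1251796) solves the equation, and by the theorem it is the least positive solution.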